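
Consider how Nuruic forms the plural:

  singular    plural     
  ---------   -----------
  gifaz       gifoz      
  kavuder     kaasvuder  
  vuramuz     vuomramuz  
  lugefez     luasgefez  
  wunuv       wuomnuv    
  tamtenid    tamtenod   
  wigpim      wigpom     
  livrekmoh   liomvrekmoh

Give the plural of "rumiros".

lugefez and gifaz both end in -z yet inflect differently (luasgefez, gifoz), so the final letter is not what conditions the rule; the last vowel is.
"rumiros" has last vowel 'o'. The one such stem in the data (livrekmoh → liomvrekmoh) inserts -om- after the first vowel (as do wunuv, vuramuz), so the same rule applies.
So rumiros → ruommiros.

ruommiros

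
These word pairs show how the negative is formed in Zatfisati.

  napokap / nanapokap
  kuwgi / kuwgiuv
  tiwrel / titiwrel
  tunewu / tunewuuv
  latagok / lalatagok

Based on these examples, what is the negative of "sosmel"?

tunewu and tiwrel both begin with t- yet inflect differently (tunewuuv, titiwrel), so the first letter is not what conditions the rule; whether the stem ends in a vowel or a consonant is.
"sosmel" ends in a consonant. The stems ending in a consonant (tiwrel → titiwrel, latagok → lalatagok, napokap → nanapokap) repeat the first consonant+vowel as a prefix.
The other pattern: stems ending in a vowel add -uv.
So sosmel → sososmel.

sososmel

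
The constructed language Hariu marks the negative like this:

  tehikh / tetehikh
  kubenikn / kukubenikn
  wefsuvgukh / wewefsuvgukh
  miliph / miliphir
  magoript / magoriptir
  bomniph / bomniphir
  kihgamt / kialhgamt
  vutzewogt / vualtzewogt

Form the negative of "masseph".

massephir

tehikh and miliph both end in -h yet inflect differently (tetehikh, miliphir), so the final letter is not what conditions the rule; the second-to-last letter is.
"masseph" has second-to-last letter 'p'. The stems whose second-to-last letter is 'p' (miliph → miliphir, magoript → magoriptir, bomniph → bomniphir) add -ir.
The other patterns: stems whose second-to-last letter is 'k' repeat the first consonant+vowel as a prefix; stems whose second-to-last letter is 'g' or 'm' insert -al- after the first vowel.
So masseph → massephir.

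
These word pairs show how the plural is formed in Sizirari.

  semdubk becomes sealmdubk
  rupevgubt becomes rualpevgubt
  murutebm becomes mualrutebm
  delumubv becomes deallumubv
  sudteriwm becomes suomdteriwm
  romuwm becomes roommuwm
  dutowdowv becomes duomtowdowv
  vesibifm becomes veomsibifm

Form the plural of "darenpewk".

daomrenpewk

murutebm and sudteriwm both end in -m yet inflect differently (mualrutebm, suomdteriwm), so the final letter is not what conditions the rule; the second-to-last letter is.
"darenpewk" has second-to-last letter 'w'. The stems whose second-to-last letter is 'w' (sudteriwm → suomdteriwm, romuwm → roommuwm, dutowdowv → duomtowdowv) insert -om- after the first vowel.
The other pattern: stems whose second-to-last letter is 'b' insert -al- after the first vowel.
So darenpewk → daomrenpewk.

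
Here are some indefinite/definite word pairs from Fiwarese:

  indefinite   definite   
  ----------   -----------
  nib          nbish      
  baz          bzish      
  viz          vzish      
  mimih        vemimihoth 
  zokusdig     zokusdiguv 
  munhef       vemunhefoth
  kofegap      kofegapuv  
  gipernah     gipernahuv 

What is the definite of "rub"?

rbish

mimih and gipernah both end in -h yet inflect differently (vemimihoth, gipernahuv), so the final letter is not what conditions the rule; the number of vowels is.
"rub" has 1 vowel. The stems with 1 vowel (baz → bzish, viz → vzish, nib → nbish) delete the last vowel and add -ish.
So rub → rbish.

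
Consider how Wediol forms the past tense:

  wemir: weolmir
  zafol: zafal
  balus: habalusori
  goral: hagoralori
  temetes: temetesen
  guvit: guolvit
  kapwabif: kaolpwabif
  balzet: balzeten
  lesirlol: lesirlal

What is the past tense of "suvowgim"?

balzet and guvit both end in -t yet inflect differently (balzeten, guolvit), so the final letter is not what conditions the rule; the last vowel is.
"suvowgim" has last vowel 'i'. The stems whose last vowel is 'i' (guvit → guolvit, wemir → weolmir, kapwabif → kaolpwabif) insert -ol- after the first vowel.
So suvowgim → suolvowgim.

suolvowgim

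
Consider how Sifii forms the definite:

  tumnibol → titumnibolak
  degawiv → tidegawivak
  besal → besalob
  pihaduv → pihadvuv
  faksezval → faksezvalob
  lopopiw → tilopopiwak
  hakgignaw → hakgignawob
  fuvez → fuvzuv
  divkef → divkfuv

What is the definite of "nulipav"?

faksezval and tumnibol both end in -l yet inflect differently (faksezvalob, titumnibolak), so the final letter is not what conditions the rule; the last vowel is.
"nulipav" has last vowel 'a'. The stems whose last vowel is 'a' (faksezval → faksezvalob, besal → besalob, hakgignaw → hakgignawob) add -ob.
The other patterns: stems whose last vowel is 'e' or 'u' delete the last vowel and add -uv; stems whose last vowel is 'i' or 'o' add ti- … -ak around the stem.
So nulipav → nulipavob.

nulipavob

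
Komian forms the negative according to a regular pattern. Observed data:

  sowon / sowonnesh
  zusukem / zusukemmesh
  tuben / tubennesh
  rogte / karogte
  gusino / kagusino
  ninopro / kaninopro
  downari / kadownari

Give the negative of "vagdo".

"vagdo" ends in a vowel. The stems ending in a vowel (rogte → karogte, gusino → kagusino, ninopro → kaninopro) add the prefix ka-.
So vagdo → kavagdo.

kavagdo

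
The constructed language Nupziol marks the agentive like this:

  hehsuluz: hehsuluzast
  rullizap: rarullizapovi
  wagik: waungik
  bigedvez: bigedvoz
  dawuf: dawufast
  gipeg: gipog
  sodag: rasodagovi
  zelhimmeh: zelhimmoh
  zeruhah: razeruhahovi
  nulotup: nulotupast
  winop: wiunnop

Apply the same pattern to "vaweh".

vawoh

nulotup and rullizap both end in -p yet inflect differently (nulotupast, rarullizapovi), so the final letter is not what conditions the rule; the last vowel is.
"vaweh" has last vowel 'e'. The stems whose last vowel is 'e' (gipeg → gipog, zelhimmeh → zelhimmoh, bigedvez → bigedvoz) change the last vowel to 'o'.
So vaweh → vawoh.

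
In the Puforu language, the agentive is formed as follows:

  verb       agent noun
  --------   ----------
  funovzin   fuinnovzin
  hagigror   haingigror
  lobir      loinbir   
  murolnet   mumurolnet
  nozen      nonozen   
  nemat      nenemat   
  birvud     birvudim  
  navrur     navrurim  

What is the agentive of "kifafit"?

kiinfafit

funovzin and nozen both end in -n yet inflect differently (fuinnovzin, nonozen), so the final letter is not what conditions the rule; the last vowel is.
"kifafit" has last vowel 'i'. The stems whose last vowel is 'i' (funovzin → fuinnovzin, lobir → loinbir) insert -in- after the first vowel.
So kifafit → kiinfafit.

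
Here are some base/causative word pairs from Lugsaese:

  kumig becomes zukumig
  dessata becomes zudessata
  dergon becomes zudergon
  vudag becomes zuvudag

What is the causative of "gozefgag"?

Every pair shown (kumig → zukumig, dessata → zudessata, dergon → zudergon, …) follows the same rule: add the prefix zu-.
So gozefgag → zugozefgag.

zugozefgag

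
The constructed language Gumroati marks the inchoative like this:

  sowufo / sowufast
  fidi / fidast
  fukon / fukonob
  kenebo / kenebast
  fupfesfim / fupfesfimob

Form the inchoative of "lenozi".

lenozast

fupfesfim and fidi both have last vowel 'i' yet inflect differently (fupfesfimob, fidast), so the last vowel is not what conditions the rule; whether the stem ends in a vowel or a consonant is.
"lenozi" ends in a vowel. The stems ending in a vowel (fidi → fidast, sowufo → sowufast, kenebo → kenebast) drop the final letter and add -ast.
So lenozi → lenozast.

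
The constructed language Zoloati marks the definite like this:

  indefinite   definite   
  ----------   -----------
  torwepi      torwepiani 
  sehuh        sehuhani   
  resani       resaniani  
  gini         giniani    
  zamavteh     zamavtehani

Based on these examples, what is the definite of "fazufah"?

Every pair shown (torwepi → torwepiani, sehuh → sehuhani, resani → resaniani, …) follows the same rule: add -ani.
So fazufah → fazufahani.

fazufahani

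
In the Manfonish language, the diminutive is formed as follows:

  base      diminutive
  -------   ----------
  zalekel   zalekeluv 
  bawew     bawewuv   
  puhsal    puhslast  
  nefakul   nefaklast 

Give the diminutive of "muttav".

muttvast

zalekel and puhsal both end in -l yet inflect differently (zalekeluv, puhslast), so the final letter is not what conditions the rule; the last vowel is.
"muttav" has last vowel 'a'. The one such stem in the data (puhsal → puhslast) deletes the last vowel and adds -ast (as does nefakul), so the same rule applies.
The other pattern: stems whose last vowel is 'e' add -uv.
So muttav → muttvast.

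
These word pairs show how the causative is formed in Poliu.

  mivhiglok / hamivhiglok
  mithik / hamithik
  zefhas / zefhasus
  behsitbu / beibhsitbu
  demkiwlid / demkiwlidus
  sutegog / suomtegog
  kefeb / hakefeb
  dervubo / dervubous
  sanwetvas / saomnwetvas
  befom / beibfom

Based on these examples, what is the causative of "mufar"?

sanwetvas and zefhas both end in -s yet inflect differently (saomnwetvas, zefhasus), so the final letter is not what conditions the rule; the first letter is.
"mufar" begins with m-. The stems beginning with m- (mivhiglok → hamivhiglok, mithik → hamithik) add the prefix ha-.
The other patterns: stems beginning with b- insert -ib- after the first vowel; stems beginning with s- insert -om- after the first vowel; stems beginning with d- or z- add -us.
So mufar → hamufar.

hamufar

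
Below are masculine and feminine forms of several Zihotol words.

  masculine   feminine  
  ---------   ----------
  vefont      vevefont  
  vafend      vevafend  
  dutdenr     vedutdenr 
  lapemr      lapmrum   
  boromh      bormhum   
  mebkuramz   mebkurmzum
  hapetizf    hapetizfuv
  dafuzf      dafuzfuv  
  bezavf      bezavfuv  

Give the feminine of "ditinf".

dutdenr and lapemr both end in -r yet inflect differently (vedutdenr, lapmrum), so the final letter is not what conditions the rule; the second-to-last letter is.
"ditinf" has second-to-last letter 'n'. The stems whose second-to-last letter is 'n' (vefont → vevefont, vafend → vevafend, dutdenr → vedutdenr) add the prefix ve-.
The other patterns: stems whose second-to-last letter is 'm' delete the last vowel and add -um; stems whose second-to-last letter is 'v' or 'z' add -uv.
So ditinf → veditinf.

veditinf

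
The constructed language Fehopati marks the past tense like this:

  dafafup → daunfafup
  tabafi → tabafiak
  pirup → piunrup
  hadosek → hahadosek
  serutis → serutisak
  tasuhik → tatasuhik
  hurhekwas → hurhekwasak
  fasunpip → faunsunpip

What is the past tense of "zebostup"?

zeunbostup

"zebostup" ends in -p. The stems ending in -p (dafafup → daunfafup, pirup → piunrup, fasunpip → faunsunpip) insert -un- after the first vowel.
The other patterns: stems ending in -k repeat the first consonant+vowel as a prefix; stems ending in -i or -s add -ak.
So zebostup → zeunbostup.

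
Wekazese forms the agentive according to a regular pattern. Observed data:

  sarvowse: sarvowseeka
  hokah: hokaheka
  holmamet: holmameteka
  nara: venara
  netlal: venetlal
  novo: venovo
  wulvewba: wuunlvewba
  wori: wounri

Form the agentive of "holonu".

holonueka

nara and wulvewba both end in -a yet inflect differently (venara, wuunlvewba), so the final letter is not what conditions the rule; the first letter is.
"holonu" begins with h-. The stems beginning with h- (hokah → hokaheka, holmamet → holmameteka) add -eka.
The other patterns: stems beginning with n- add the prefix ve-; stems beginning with w- insert -un- after the first vowel.
So holonu → holonueka.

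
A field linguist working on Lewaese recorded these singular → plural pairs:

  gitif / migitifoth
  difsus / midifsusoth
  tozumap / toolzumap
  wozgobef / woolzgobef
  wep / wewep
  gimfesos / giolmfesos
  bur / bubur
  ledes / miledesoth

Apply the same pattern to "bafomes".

"bafomes" has 3 vowels. The stems with 3 vowels (wozgobef → woolzgobef, gimfesos → giolmfesos, tozumap → toolzumap) insert -ol- after the first vowel.
The other patterns: stems with 1 vowel repeat the first consonant+vowel as a prefix; stems with 2 vowels add mi- … -oth around the stem.
So bafomes → baolfomes.

baolfomes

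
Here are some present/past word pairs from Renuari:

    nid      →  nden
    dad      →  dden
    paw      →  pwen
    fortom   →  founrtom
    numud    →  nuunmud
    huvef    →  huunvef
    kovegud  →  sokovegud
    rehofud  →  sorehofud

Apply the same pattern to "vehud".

nid and numud both end in -d yet inflect differently (nden, nuunmud), so the final letter is not what conditions the rule; the number of vowels is.
"vehud" has 2 vowels. The stems with 2 vowels (fortom → founrtom, numud → nuunmud, huvef → huunvef) insert -un- after the first vowel.
The other patterns: stems with 1 vowel delete the last vowel and add -en; stems with 3 vowels add the prefix so-.
So vehud → veunhud.

veunhud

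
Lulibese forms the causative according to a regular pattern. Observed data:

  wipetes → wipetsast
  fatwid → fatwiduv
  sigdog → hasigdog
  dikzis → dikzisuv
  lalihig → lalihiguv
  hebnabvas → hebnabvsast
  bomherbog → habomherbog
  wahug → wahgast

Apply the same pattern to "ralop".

"ralop" has last vowel 'o'. The stems whose last vowel is 'o' (bomherbog → habomherbog, sigdog → hasigdog) add the prefix ha-.
So ralop → haralop.

haralop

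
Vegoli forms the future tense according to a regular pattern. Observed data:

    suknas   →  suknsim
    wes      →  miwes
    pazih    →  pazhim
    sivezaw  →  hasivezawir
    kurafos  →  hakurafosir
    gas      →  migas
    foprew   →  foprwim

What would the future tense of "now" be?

minow

"now" has 1 vowel. The stems with 1 vowel (wes → miwes, gas → migas) add the prefix mi-.
The other patterns: stems with 2 vowels delete the last vowel and add -im; stems with 3 vowels add ha- … -ir around the stem.
So now → minow.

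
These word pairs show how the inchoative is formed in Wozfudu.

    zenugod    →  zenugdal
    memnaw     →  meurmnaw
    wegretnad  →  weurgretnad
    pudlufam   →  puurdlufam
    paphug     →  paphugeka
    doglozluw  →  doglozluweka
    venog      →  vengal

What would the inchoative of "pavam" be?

doglozluw and memnaw both end in -w yet inflect differently (doglozluweka, meurmnaw), so the final letter is not what conditions the rule; the last vowel is.
"pavam" has last vowel 'a'. The stems whose last vowel is 'a' (memnaw → meurmnaw, wegretnad → weurgretnad, pudlufam → puurdlufam) insert -ur- after the first vowel.
The other patterns: stems whose last vowel is 'u' add -eka; stems whose last vowel is 'o' delete the last vowel and add -al.
So pavam → paurvam.

paurvam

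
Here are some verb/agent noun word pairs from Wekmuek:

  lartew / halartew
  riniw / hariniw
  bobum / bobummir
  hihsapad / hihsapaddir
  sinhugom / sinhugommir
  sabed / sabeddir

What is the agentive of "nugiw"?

hanugiw

lartew and sabed both have last vowel 'e' yet inflect differently (halartew, sabeddir), so the last vowel is not what conditions the rule; the final letter is.
"nugiw" ends in -w. The stems ending in -w (lartew → halartew, riniw → hariniw) add the prefix ha-.
So nugiw → hanugiw.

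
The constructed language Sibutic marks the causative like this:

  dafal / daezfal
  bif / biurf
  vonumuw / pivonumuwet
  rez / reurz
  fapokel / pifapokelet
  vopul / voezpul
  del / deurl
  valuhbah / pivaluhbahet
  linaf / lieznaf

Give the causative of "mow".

bif and linaf both end in -f yet inflect differently (biurf, lieznaf), so the final letter is not what conditions the rule; the number of vowels is.
"mow" has 1 vowel. The stems with 1 vowel (bif → biurf, del → deurl, rez → reurz) insert -ur- after the first vowel.
So mow → mourw.

mourw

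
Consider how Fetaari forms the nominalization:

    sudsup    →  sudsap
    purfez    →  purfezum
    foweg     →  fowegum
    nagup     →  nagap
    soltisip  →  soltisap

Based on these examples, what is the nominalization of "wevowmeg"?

wevowmegum

nagup and purfez both have 2 vowels yet inflect differently (nagap, purfezum), so the number of vowels is not what conditions the rule; the final letter is.
"wevowmeg" ends in -g. The one such stem in the data (foweg → fowegum) adds -um, so the same rule applies.
The other pattern: stems ending in -p change the last vowel to 'a'.
So wevowmeg → wevowmegum.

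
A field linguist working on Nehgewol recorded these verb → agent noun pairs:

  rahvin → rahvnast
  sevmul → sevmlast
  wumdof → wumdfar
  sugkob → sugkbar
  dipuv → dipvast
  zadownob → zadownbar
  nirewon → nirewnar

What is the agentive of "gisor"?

nirewon and rahvin both end in -n yet inflect differently (nirewnar, rahvnast), so the final letter is not what conditions the rule; the last vowel is.
"gisor" has last vowel 'o'. The stems whose last vowel is 'o' (zadownob → zadownbar, wumdof → wumdfar, sugkob → sugkbar) delete the last vowel and add -ar.
So gisor → gisrar.

gisrar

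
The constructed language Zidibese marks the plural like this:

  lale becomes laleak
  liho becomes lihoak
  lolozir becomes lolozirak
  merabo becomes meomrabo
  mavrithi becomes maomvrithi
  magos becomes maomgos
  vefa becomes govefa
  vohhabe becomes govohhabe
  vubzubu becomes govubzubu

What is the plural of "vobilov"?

liho and merabo both end in -o yet inflect differently (lihoak, meomrabo), so the final letter is not what conditions the rule; the first letter is.
"vobilov" begins with v-. The stems beginning with v- (vefa → govefa, vohhabe → govohhabe, vubzubu → govubzubu) add the prefix go-.
So vobilov → govobilov.

govobilov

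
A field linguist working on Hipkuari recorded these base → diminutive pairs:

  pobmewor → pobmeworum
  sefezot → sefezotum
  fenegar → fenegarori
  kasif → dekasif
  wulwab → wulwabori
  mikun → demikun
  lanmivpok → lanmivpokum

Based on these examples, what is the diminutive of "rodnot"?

pobmewor and fenegar both end in -r yet inflect differently (pobmeworum, fenegarori), so the final letter is not what conditions the rule; the last vowel is.
"rodnot" has last vowel 'o'. The stems whose last vowel is 'o' (pobmewor → pobmeworum, sefezot → sefezotum, lanmivpok → lanmivpokum) add -um.
So rodnot → rodnotum.

rodnotum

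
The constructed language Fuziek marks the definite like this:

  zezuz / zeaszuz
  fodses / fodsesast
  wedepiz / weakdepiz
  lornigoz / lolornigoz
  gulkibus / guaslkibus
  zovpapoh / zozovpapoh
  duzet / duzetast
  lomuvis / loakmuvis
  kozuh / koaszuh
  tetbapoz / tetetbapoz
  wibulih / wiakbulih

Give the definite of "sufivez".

"sufivez" has last vowel 'e'. The stems whose last vowel is 'e' (duzet → duzetast, fodses → fodsesast) add -ast.
So sufivez → sufivezast.

sufivezast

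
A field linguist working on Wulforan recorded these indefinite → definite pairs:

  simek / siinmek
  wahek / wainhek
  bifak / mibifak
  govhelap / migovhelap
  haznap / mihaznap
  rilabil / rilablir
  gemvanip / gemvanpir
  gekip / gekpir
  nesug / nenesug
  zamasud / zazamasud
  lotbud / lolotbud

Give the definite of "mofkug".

momofkug

simek and bifak both end in -k yet inflect differently (siinmek, mibifak), so the final letter is not what conditions the rule; the last vowel is.
"mofkug" has last vowel 'u'. The stems whose last vowel is 'u' (nesug → nenesug, zamasud → zazamasud, lotbud → lolotbud) repeat the first consonant+vowel as a prefix.
The other patterns: stems whose last vowel is 'e' insert -in- after the first vowel; stems whose last vowel is 'a' add the prefix mi-; stems whose last vowel is 'i' delete the last vowel and add -ir.
So mofkug → momofkug.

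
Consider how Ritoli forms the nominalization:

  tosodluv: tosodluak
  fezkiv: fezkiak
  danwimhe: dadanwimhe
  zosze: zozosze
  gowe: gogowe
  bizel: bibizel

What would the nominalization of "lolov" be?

loloak

"lolov" ends in -v. The stems ending in -v (tosodluv → tosodluak, fezkiv → fezkiak) drop the final letter and add -ak.
The other pattern: stems ending in -e or -l repeat the first consonant+vowel as a prefix.
So lolov → loloak.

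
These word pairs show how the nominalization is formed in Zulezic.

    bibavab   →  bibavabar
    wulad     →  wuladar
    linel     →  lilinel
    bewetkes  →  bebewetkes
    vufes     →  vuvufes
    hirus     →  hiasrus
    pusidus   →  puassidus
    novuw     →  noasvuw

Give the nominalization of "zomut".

"zomut" has last vowel 'u'. The stems whose last vowel is 'u' (hirus → hiasrus, pusidus → puassidus, novuw → noasvuw) insert -as- after the first vowel.
The other patterns: stems whose last vowel is 'a' add -ar; stems whose last vowel is 'e' repeat the first consonant+vowel as a prefix.
So zomut → zoasmut.

zoasmut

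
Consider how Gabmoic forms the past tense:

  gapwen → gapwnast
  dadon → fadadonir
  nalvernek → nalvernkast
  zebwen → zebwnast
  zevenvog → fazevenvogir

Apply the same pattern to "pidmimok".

dadon and gapwen both end in -n yet inflect differently (fadadonir, gapwnast), so the final letter is not what conditions the rule; the last vowel is.
"pidmimok" has last vowel 'o'. The stems whose last vowel is 'o' (dadon → fadadonir, zevenvog → fazevenvogir) add fa- … -ir around the stem.
The other pattern: stems whose last vowel is 'e' delete the last vowel and add -ast.
So pidmimok → fapidmimokir.

fapidmimokir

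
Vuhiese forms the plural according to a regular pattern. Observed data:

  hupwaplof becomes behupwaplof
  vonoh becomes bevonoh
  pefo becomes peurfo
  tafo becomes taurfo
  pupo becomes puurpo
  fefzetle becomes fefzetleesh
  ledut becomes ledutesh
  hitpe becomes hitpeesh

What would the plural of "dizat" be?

"dizat" ends in -t. The one such stem in the data (ledut → ledutesh) adds -esh, so the same rule applies.
The other patterns: stems ending in -f or -h add the prefix be-; stems ending in -o insert -ur- after the first vowel.
So dizat → dizatesh.

dizatesh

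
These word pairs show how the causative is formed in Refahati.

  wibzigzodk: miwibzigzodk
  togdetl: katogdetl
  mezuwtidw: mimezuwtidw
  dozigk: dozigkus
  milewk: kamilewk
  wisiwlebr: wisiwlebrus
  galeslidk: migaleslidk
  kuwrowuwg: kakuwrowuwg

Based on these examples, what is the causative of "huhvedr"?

wibzigzodk and milewk both end in -k yet inflect differently (miwibzigzodk, kamilewk), so the final letter is not what conditions the rule; the second-to-last letter is.
"huhvedr" has second-to-last letter 'd'. The stems whose second-to-last letter is 'd' (mezuwtidw → mimezuwtidw, wibzigzodk → miwibzigzodk, galeslidk → migaleslidk) add the prefix mi-.
So huhvedr → mihuhvedr.

mihuhvedr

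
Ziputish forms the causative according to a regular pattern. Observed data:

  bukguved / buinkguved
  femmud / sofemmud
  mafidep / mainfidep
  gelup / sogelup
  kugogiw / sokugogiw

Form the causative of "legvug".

bukguved and femmud both end in -d yet inflect differently (buinkguved, sofemmud), so the final letter is not what conditions the rule; the last vowel is.
"legvug" has last vowel 'u'. The stems whose last vowel is 'u' (femmud → sofemmud, gelup → sogelup) add the prefix so-.
So legvug → solegvug.

solegvug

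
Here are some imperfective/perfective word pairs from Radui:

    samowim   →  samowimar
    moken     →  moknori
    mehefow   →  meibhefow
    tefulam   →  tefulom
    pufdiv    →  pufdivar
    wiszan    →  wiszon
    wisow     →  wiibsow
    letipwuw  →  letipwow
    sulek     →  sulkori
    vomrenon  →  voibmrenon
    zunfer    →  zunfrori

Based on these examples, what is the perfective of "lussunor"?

luibssunor

moken and vomrenon both end in -n yet inflect differently (moknori, voibmrenon), so the final letter is not what conditions the rule; the last vowel is.
"lussunor" has last vowel 'o'. The stems whose last vowel is 'o' (vomrenon → voibmrenon, wisow → wiibsow, mehefow → meibhefow) insert -ib- after the first vowel.
The other patterns: stems whose last vowel is 'e' delete the last vowel and add -ori; stems whose last vowel is 'i' add -ar; stems whose last vowel is 'a' or 'u' change the last vowel to 'o'.
So lussunor → luibssunor.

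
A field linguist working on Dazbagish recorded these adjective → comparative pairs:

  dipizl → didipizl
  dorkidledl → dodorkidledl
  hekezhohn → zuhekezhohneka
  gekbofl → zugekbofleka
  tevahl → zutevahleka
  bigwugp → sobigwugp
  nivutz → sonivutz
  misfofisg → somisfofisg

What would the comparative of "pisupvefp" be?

zupisupvefpeka

dipizl and gekbofl both end in -l yet inflect differently (didipizl, zugekbofleka), so the final letter is not what conditions the rule; the second-to-last letter is.
"pisupvefp" has second-to-last letter 'f'. The one such stem in the data (gekbofl → zugekbofleka) adds zu- … -eka around the stem, so the same rule applies.
So pisupvefp → zupisupvefpeka.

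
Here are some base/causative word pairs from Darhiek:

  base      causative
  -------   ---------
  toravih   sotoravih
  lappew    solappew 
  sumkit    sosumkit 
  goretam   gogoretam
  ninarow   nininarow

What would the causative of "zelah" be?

zezelah

"zelah" has last vowel 'a'. The one such stem in the data (goretam → gogoretam) repeats the first consonant+vowel as a prefix (as does ninarow), so the same rule applies.
The other pattern: stems whose last vowel is 'e' or 'i' add the prefix so-.
So zelah → zezelah.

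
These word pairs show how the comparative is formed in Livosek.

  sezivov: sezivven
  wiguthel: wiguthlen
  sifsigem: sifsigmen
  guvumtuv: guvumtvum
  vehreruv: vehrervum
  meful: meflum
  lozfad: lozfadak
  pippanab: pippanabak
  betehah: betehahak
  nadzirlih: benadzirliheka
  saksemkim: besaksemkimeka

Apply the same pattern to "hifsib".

sezivov and guvumtuv both end in -v yet inflect differently (sezivven, guvumtvum), so the final letter is not what conditions the rule; the last vowel is.
"hifsib" has last vowel 'i'. The stems whose last vowel is 'i' (nadzirlih → benadzirliheka, saksemkim → besaksemkimeka) add be- … -eka around the stem.
So hifsib → behifsibeka.

behifsibeka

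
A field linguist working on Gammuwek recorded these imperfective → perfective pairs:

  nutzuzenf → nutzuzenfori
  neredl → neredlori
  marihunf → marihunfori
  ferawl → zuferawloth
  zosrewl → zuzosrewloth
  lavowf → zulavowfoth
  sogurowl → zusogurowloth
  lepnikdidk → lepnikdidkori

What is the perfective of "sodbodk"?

sodbodkori

zosrewl and neredl both end in -l yet inflect differently (zuzosrewloth, neredlori), so the final letter is not what conditions the rule; the second-to-last letter is.
"sodbodk" has second-to-last letter 'd'. The stems whose second-to-last letter is 'd' (neredl → neredlori, lepnikdidk → lepnikdidkori) add -ori.
The other pattern: stems whose second-to-last letter is 'w' add zu- … -oth around the stem.
So sodbodk → sodbodkori.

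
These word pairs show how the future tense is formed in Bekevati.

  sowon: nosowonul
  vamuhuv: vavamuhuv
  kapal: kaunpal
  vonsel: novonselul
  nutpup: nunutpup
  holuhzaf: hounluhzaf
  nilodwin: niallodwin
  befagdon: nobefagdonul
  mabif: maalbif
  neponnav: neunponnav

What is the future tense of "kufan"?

neponnav and vamuhuv both end in -v yet inflect differently (neunponnav, vavamuhuv), so the final letter is not what conditions the rule; the last vowel is.
"kufan" has last vowel 'a'. The stems whose last vowel is 'a' (holuhzaf → hounluhzaf, kapal → kaunpal, neponnav → neunponnav) insert -un- after the first vowel.
The other patterns: stems whose last vowel is 'u' repeat the first consonant+vowel as a prefix; stems whose last vowel is 'i' insert -al- after the first vowel; stems whose last vowel is 'e' or 'o' add no- … -ul around the stem.
So kufan → kuunfan.

kuunfan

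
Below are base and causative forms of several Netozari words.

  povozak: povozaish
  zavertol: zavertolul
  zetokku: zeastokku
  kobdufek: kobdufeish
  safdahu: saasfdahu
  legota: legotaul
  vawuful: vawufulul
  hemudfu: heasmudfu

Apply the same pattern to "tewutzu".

teaswutzu

povozak and legota both have last vowel 'a' yet inflect differently (povozaish, legotaul), so the last vowel is not what conditions the rule; the final letter is.
"tewutzu" ends in -u. The stems ending in -u (zetokku → zeastokku, safdahu → saasfdahu, hemudfu → heasmudfu) insert -as- after the first vowel.
The other patterns: stems ending in -k drop the final letter and add -ish; stems ending in -a or -l add -ul.
So tewutzu → teaswutzu.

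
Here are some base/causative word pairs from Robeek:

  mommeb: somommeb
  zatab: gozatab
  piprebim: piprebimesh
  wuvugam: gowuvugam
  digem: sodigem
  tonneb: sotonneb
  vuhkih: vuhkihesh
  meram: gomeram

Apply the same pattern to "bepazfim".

bepazfimesh

digem and piprebim both end in -m yet inflect differently (sodigem, piprebimesh), so the final letter is not what conditions the rule; the last vowel is.
"bepazfim" has last vowel 'i'. The stems whose last vowel is 'i' (vuhkih → vuhkihesh, piprebim → piprebimesh) add -esh.
So bepazfim → bepazfimesh.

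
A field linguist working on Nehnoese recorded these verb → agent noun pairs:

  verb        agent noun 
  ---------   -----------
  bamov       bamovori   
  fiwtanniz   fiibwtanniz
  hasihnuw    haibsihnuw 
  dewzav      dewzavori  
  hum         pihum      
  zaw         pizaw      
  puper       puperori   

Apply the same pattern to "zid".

"zid" has 1 vowel. The stems with 1 vowel (zaw → pizaw, hum → pihum) add the prefix pi-.
So zid → pizid.

pizid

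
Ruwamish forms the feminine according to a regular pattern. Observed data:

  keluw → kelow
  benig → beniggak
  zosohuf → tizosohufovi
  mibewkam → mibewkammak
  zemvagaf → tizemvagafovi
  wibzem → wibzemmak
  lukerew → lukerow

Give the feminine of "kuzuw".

"kuzuw" ends in -w. The stems ending in -w (lukerew → lukerow, keluw → kelow) change the last vowel to 'o'.
The other patterns: stems ending in -f add ti- … -ovi around the stem; stems ending in -g or -m double the final consonant and add -ak.
So kuzuw → kuzow.

kuzow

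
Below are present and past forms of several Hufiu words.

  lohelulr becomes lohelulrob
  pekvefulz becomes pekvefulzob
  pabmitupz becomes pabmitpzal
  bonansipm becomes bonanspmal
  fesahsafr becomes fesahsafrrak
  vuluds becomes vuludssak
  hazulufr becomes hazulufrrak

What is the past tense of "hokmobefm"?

pekvefulz and pabmitupz both end in -z yet inflect differently (pekvefulzob, pabmitpzal), so the final letter is not what conditions the rule; the second-to-last letter is.
"hokmobefm" has second-to-last letter 'f'. The stems whose second-to-last letter is 'f' (fesahsafr → fesahsafrrak, hazulufr → hazulufrrak) double the final consonant and add -ak.
So hokmobefm → hokmobefmmak.

hokmobefmmak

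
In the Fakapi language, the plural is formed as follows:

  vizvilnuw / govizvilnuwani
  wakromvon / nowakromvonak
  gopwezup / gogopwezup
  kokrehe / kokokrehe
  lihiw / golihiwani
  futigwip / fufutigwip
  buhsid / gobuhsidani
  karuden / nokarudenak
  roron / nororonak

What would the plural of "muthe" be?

"muthe" ends in -e. The one such stem in the data (kokrehe → kokokrehe) repeats the first consonant+vowel as a prefix (as do gopwezup, futigwip), so the same rule applies.
So muthe → mumuthe.

mumuthe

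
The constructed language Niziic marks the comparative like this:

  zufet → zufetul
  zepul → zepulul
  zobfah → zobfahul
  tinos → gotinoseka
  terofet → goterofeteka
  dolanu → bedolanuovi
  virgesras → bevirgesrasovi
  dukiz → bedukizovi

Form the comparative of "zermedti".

zufet and terofet both end in -t yet inflect differently (zufetul, goterofeteka), so the final letter is not what conditions the rule; the first letter is.
"zermedti" begins with z-. The stems beginning with z- (zufet → zufetul, zepul → zepulul, zobfah → zobfahul) add -ul.
So zermedti → zermedtiul.

zermedtiul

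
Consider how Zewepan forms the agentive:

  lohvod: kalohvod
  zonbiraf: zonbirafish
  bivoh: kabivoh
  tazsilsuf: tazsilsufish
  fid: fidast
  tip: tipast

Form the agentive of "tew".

tewast

fid and lohvod both end in -d yet inflect differently (fidast, kalohvod), so the final letter is not what conditions the rule; the number of vowels is.
"tew" has 1 vowel. The stems with 1 vowel (tip → tipast, fid → fidast) add -ast.
So tew → tewast.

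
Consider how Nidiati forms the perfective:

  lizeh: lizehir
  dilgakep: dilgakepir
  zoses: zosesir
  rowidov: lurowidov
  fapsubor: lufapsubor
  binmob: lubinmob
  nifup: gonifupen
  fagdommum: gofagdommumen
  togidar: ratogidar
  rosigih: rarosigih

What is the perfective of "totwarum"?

gototwarumen

dilgakep and nifup both end in -p yet inflect differently (dilgakepir, gonifupen), so the final letter is not what conditions the rule; the last vowel is.
"totwarum" has last vowel 'u'. The stems whose last vowel is 'u' (nifup → gonifupen, fagdommum → gofagdommumen) add go- … -en around the stem.
The other patterns: stems whose last vowel is 'e' add -ir; stems whose last vowel is 'o' add the prefix lu-; stems whose last vowel is 'a' or 'i' add the prefix ra-.
So totwarum → gototwarumen.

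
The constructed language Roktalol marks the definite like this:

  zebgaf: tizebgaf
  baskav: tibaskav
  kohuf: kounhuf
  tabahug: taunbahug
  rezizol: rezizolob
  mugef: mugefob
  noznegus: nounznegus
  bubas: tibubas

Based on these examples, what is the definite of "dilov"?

dilovob

"dilov" has last vowel 'o'. The one such stem in the data (rezizol → rezizolob) adds -ob, so the same rule applies.
So dilov → dilovob.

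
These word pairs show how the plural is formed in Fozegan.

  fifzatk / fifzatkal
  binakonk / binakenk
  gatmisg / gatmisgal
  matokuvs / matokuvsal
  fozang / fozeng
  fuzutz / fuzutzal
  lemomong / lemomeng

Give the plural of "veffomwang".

"veffomwang" has second-to-last letter 'n'. The stems whose second-to-last letter is 'n' (lemomong → lemomeng, binakonk → binakenk, fozang → fozeng) change the last vowel to 'e'.
So veffomwang → veffomweng.

veffomweng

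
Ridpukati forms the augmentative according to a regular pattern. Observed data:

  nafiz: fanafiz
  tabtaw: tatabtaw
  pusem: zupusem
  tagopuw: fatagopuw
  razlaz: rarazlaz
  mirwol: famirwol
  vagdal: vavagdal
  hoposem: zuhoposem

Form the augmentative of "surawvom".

tabtaw and tagopuw both end in -w yet inflect differently (tatabtaw, fatagopuw), so the final letter is not what conditions the rule; the last vowel is.
"surawvom" has last vowel 'o'. The one such stem in the data (mirwol → famirwol) adds the prefix fa-, so the same rule applies.
The other patterns: stems whose last vowel is 'a' repeat the first consonant+vowel as a prefix; stems whose last vowel is 'e' add the prefix zu-.
So surawvom → fasurawvom.

fasurawvom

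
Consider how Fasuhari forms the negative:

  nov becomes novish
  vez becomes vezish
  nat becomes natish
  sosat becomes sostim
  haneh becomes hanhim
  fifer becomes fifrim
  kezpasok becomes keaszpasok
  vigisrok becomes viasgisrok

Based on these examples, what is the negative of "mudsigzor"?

muasdsigzor

nat and sosat both end in -t yet inflect differently (natish, sostim), so the final letter is not what conditions the rule; the number of vowels is.
"mudsigzor" has 3 vowels. The stems with 3 vowels (kezpasok → keaszpasok, vigisrok → viasgisrok) insert -as- after the first vowel.
So mudsigzor → muasdsigzor.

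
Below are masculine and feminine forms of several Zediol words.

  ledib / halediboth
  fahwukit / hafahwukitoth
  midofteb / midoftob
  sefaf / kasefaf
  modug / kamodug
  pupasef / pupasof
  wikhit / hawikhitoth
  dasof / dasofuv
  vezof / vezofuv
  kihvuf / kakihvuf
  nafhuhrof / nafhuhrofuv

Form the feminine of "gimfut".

kagimfut

ledib and midofteb both end in -b yet inflect differently (halediboth, midoftob), so the final letter is not what conditions the rule; the last vowel is.
"gimfut" has last vowel 'u'. The stems whose last vowel is 'u' (modug → kamodug, kihvuf → kakihvuf) add the prefix ka-.
So gimfut → kagimfut.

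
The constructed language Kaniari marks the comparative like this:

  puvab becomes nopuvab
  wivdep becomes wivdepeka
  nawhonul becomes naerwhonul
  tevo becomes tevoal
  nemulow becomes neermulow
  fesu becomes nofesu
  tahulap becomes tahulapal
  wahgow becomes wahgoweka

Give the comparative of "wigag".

"wigag" begins with w-. The stems beginning with w- (wivdep → wivdepeka, wahgow → wahgoweka) add -eka.
The other patterns: stems beginning with t- add -al; stems beginning with n- insert -er- after the first vowel; stems beginning with f- or p- add the prefix no-.
So wigag → wigageka.

wigageka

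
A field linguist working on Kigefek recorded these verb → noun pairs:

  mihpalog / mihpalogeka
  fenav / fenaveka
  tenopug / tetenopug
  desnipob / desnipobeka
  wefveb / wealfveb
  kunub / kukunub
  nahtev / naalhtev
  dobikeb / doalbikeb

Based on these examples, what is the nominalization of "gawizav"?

wefveb and kunub both end in -b yet inflect differently (wealfveb, kukunub), so the final letter is not what conditions the rule; the last vowel is.
"gawizav" has last vowel 'a'. The one such stem in the data (fenav → fenaveka) adds -eka, so the same rule applies.
The other patterns: stems whose last vowel is 'e' insert -al- after the first vowel; stems whose last vowel is 'u' repeat the first consonant+vowel as a prefix.
So gawizav → gawizaveka.

gawizaveka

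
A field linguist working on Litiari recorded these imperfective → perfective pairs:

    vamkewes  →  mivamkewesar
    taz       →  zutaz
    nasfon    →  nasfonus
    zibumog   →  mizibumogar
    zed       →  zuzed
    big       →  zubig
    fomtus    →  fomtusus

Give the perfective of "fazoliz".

mifazolizar

big and zibumog both end in -g yet inflect differently (zubig, mizibumogar), so the final letter is not what conditions the rule; the number of vowels is.
"fazoliz" has 3 vowels. The stems with 3 vowels (zibumog → mizibumogar, vamkewes → mivamkewesar) add mi- … -ar around the stem.
The other patterns: stems with 1 vowel add the prefix zu-; stems with 2 vowels add -us.
So fazoliz → mifazolizar.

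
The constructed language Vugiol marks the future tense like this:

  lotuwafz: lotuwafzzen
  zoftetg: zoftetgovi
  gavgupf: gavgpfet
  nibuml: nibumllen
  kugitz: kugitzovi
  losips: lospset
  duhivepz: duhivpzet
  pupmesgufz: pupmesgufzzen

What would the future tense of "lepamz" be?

duhivepz and kugitz both end in -z yet inflect differently (duhivpzet, kugitzovi), so the final letter is not what conditions the rule; the second-to-last letter is.
"lepamz" has second-to-last letter 'm'. The one such stem in the data (nibuml → nibumllen) doubles the final consonant and adds -en (as do pupmesgufz, lotuwafz), so the same rule applies.
The other patterns: stems whose second-to-last letter is 'p' delete the last vowel and add -et; stems whose second-to-last letter is 't' add -ovi.
So lepamz → lepamzzen.

lepamzzen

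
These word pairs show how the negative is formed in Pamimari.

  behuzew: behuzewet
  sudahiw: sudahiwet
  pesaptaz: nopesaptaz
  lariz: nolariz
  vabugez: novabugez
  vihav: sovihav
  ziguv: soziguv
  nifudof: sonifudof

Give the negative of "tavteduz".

notavteduz

sudahiw and lariz both have last vowel 'i' yet inflect differently (sudahiwet, nolariz), so the last vowel is not what conditions the rule; the final letter is.
"tavteduz" ends in -z. The stems ending in -z (pesaptaz → nopesaptaz, lariz → nolariz, vabugez → novabugez) add the prefix no-.
The other patterns: stems ending in -w add -et; stems ending in -f or -v add the prefix so-.
So tavteduz → notavteduz.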